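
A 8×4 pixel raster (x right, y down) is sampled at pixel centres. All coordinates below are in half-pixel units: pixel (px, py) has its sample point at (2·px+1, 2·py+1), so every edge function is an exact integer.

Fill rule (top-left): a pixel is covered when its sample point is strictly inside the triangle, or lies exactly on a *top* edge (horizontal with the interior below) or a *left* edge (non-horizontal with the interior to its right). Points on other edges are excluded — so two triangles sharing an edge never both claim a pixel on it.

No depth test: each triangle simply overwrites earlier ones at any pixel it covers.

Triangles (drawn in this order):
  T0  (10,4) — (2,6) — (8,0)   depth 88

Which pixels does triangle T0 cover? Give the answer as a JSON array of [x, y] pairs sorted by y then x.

T0:
  2·area = 36
  edge (10, 4)→(2, 6): d=(-8,2) right/bottom  bias=-1
  edge (2, 6)→(8, 0): d=(6,-6) top-left  bias=+0
  edge (8, 0)→(10, 4): d=(2,4) right/bottom  bias=-1
    (3,0)@(7, 1): e=[30,0,6] → #  [on edge]
    (4,0)@(9, 1): e=[26,12,-2] → ·
    (2,1)@(5, 3): e=[18,0,18] → #  [on edge]
    (4,1)@(9, 3): e=[10,24,2] → #
    (5,1)@(11, 3): e=[6,36,-6] → ·
    (1,2)@(3, 5): e=[6,0,30] → #  [on edge]
    (3,2)@(7, 5): e=[-2,24,14] → ·
    (4,2)@(9, 5): e=[-6,36,6] → ·
    (0,3)@(1, 7): e=[-6,0,42] → ·  [on edge]
    (1,3)@(3, 7): e=[-10,12,34] → ·
    (2,3)@(5, 7): e=[-14,24,26] → ·
  covered (6 px):
    · · · # · · · ·
    · · # # # · · ·
    · # # · · · · ·
    · · · · · · · ·

Final: [[3,0],[2,1],[3,1],[4,1],[1,2],[2,2]]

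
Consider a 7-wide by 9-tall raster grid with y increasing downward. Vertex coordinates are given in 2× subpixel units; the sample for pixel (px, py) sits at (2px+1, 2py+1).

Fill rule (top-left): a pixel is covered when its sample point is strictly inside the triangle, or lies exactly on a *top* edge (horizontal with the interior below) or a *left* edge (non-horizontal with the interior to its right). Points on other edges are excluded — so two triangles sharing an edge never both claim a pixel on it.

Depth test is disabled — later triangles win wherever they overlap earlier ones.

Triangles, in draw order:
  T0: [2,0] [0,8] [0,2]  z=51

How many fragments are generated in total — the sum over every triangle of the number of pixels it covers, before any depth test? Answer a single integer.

T0:
  2·area = 12
  edge (2, 0)→(0, 8): d=(-2,8) right/bottom  bias=-1
  edge (0, 8)→(0, 2): d=(0,-6) top-left  bias=+0
  edge (0, 2)→(2, 0): d=(2,-2) top-left  bias=+0
    (0,0)@(1, 1): e=[6,6,0] → X  [on edge]
    (1,0)@(3, 1): e=[-10,18,4] → .
    (0,1)@(1, 3): e=[2,6,4] → X
    (1,1)@(3, 3): e=[-14,18,8] → .
    (0,2)@(1, 5): e=[-2,6,8] → .
  covered (2 px):
    X . . . . . .
    X . . . . . .
    . . . . . . .
    . . . . . . .
    . . . . . . .
    . . . . . . .
    . . . . . . .
    . . . . . . .
    . . . . . . .

Final: 2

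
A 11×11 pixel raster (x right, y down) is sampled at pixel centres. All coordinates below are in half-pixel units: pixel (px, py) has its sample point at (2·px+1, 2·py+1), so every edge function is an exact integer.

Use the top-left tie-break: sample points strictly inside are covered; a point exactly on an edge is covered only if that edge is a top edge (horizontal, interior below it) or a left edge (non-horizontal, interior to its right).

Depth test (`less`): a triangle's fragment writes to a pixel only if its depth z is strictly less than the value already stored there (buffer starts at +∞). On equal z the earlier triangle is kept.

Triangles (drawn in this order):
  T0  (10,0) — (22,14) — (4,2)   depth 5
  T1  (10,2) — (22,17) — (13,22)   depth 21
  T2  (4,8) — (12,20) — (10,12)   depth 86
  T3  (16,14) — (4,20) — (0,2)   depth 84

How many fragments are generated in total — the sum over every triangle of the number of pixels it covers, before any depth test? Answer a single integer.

T0:
  2·area = 108
  edge (10, 0)→(22, 14): d=(12,14) right/bottom  bias=-1
  edge (22, 14)→(4, 2): d=(-18,-12) top-left  bias=+0
  edge (4, 2)→(10, 0): d=(6,-2) top-left  bias=+0
    (3,0)@(7, 1): e=[54,54,0] → X  [on edge]
    (4,0)@(9, 1): e=[26,78,4] → X
    (5,0)@(11, 1): e=[-2,102,8] → .
    (0,1)@(1, 3): e=[162,-54,0] → .  [on edge]
    (3,1)@(7, 3): e=[78,18,12] → X
    (5,1)@(11, 3): e=[22,66,20] → X
    (6,1)@(13, 3): e=[-6,90,24] → .
    (3,2)@(7, 5): e=[102,-18,24] → .
    (4,2)@(9, 5): e=[74,6,28] → X
    (6,2)@(13, 5): e=[18,54,36] → X
    (7,2)@(15, 5): e=[-10,78,40] → .
    (4,3)@(9, 7): e=[98,-30,40] → .
  covered (14 px):
    . . . X X . . . . . .
    . . . X X X . . . . .
    . . . . X X X . . . .
    . . . . . . X X . . .
    . . . . . . . X X . .
    . . . . . . . . . X .
    . . . . . . . . . . X
    . . . . . . . . . . .
    . . . . . . . . . . .
    . . . . . . . . . . .
    . . . . . . . . . . .
T1:
  2·area = 195
  edge (10, 2)→(22, 17): d=(12,15) right/bottom  bias=-1
  edge (22, 17)→(13, 22): d=(-9,5) right/bottom  bias=-1
  edge (13, 22)→(10, 2): d=(-3,-20) top-left  bias=+0
    (5,2)@(11, 5): e=[21,163,11] → X
    (6,2)@(13, 5): e=[-9,153,51] → .
    (5,3)@(11, 7): e=[45,145,5] → X
    (6,3)@(13, 7): e=[15,135,45] → X
    (7,3)@(15, 7): e=[-15,125,85] → .
    (5,4)@(11, 9): e=[69,127,-1] → .
    (6,4)@(13, 9): e=[39,117,39] → X
    (7,4)@(15, 9): e=[9,107,79] → X
    (8,4)@(17, 9): e=[-21,97,119] → .
    (6,5)@(13, 11): e=[63,99,33] → X
    (8,5)@(17, 11): e=[3,79,113] → X
    (9,5)@(19, 11): e=[-27,69,153] → .
  covered (24 px):
    . . . . . . . . . . .
    . . . . . . . . . . .
    . . . . . X . . . . .
    . . . . . X X . . . .
    . . . . . . X X . . .
    . . . . . . X X X . .
    . . . . . . X X X . .
    . . . . . . X X X X .
    . . . . . . X X X X X
    . . . . . . X X X . .
    . . . . . . X . . . .
T2:
  2·area = 40  (B↔C swapped to make it positive)
  edge (4, 8)→(10, 12): d=(6,4) right/bottom  bias=-1
  edge (10, 12)→(12, 20): d=(2,8) right/bottom  bias=-1
  edge (12, 20)→(4, 8): d=(-8,-12) top-left  bias=+0
    (2,4)@(5, 9): e=[2,34,4] → X
    (3,4)@(7, 9): e=[-6,18,28] → .
    (2,5)@(5, 11): e=[14,38,-12] → .
    (3,5)@(7, 11): e=[6,22,12] → X
    (4,5)@(9, 11): e=[-2,6,36] → .
    (3,6)@(7, 13): e=[18,26,-4] → .
    (4,6)@(9, 13): e=[10,10,20] → X
    (5,6)@(11, 13): e=[2,-6,44] → .
    (4,7)@(9, 15): e=[22,14,4] → X
    (5,7)@(11, 15): e=[14,-2,28] → .
    (4,8)@(9, 17): e=[34,18,-12] → .
    (5,8)@(11, 17): e=[26,2,12] → X
  covered (5 px):
    . . . . . . . . . . .
    . . . . . . . . . . .
    . . . . . . . . . . .
    . . . . . . . . . . .
    . . X . . . . . . . .
    . . . X . . . . . . .
    . . . . X . . . . . .
    . . . . X . . . . . .
    . . . . . X . . . . .
    . . . . . . . . . . .
    . . . . . . . . . . .
T3:
  2·area = 240
  edge (16, 14)→(4, 20): d=(-12,6) right/bottom  bias=-1
  edge (4, 20)→(0, 2): d=(-4,-18) top-left  bias=+0
  edge (0, 2)→(16, 14): d=(16,12) right/bottom  bias=-1
    (0,1)@(1, 3): e=[222,14,4] → X
    (1,1)@(3, 3): e=[210,50,-20] → .
    (0,2)@(1, 5): e=[198,6,36] → X
    (1,2)@(3, 5): e=[186,42,12] → X
    (2,2)@(5, 5): e=[174,78,-12] → .
    (0,3)@(1, 7): e=[174,-2,68] → .
    (1,3)@(3, 7): e=[162,34,44] → X
    (2,3)@(5, 7): e=[150,70,20] → X
    (3,3)@(7, 7): e=[138,106,-4] → .
    (1,4)@(3, 9): e=[138,26,76] → X
    (3,4)@(7, 9): e=[114,98,28] → X
    (4,4)@(9, 9): e=[102,134,4] → X
  covered (30 px):
    . . . . . . . . . . .
    X . . . . . . . . . .
    X X . . . . . . . . .
    . X X . . . . . . . .
    . X X X X . . . . . .
    . X X X X X . . . . .
    . X X X X X X . . . .
    . X X X X X X . . . .
    . . X X X . . . . . .
    . . X . . . . . . . .
    . . . . . . . . . . .

Result: 73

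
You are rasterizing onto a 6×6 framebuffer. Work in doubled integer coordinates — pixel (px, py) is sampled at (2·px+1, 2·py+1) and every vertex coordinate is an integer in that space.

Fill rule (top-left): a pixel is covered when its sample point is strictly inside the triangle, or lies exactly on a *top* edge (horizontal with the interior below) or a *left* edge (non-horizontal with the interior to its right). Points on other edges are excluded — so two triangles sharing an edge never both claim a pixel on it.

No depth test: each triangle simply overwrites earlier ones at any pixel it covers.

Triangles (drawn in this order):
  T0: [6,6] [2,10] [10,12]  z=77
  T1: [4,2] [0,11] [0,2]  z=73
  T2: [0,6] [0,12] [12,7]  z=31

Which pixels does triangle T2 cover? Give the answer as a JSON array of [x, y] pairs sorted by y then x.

T0:
  2·area = 40  (B↔C swapped to make it positive)
  edge (6, 6)→(10, 12): d=(4,6) right/bottom  bias=-1
  edge (10, 12)→(2, 10): d=(-8,-2) top-left  bias=+0
  edge (2, 10)→(6, 6): d=(4,-4) top-left  bias=+0
    (5,0)@(11, 1): e=[-50,90,0] → ·  [on edge]
    (4,1)@(9, 3): e=[-30,70,0] → ·  [on edge]
    (3,2)@(7, 5): e=[-10,50,0] → ·  [on edge]
    (2,3)@(5, 7): e=[10,30,0] → #  [on edge]
    (3,3)@(7, 7): e=[-2,34,8] → ·
    (1,4)@(3, 9): e=[30,10,0] → #  [on edge]
    (3,4)@(7, 9): e=[6,18,16] → #
    (4,4)@(9, 9): e=[-6,22,24] → ·
    (0,5)@(1, 11): e=[50,-10,0] → ·  [on edge]
    (1,5)@(3, 11): e=[38,-6,8] → ·
    (2,5)@(5, 11): e=[26,-2,16] → ·
    (3,5)@(7, 11): e=[14,2,24] → #
  covered (6 px):
    · · · · · ·
    · · · · · ·
    · · · · · ·
    · · # · · ·
    · # # # · ·
    · · · # # ·
T1:
  2·area = 36
  edge (4, 2)→(0, 11): d=(-4,9) right/bottom  bias=-1
  edge (0, 11)→(0, 2): d=(0,-9) top-left  bias=+0
  edge (0, 2)→(4, 2): d=(4,0) top-left  bias=+0
    (0,1)@(1, 3): e=[23,9,4] → #
    (1,1)@(3, 3): e=[5,27,4] → #
    (2,1)@(5, 3): e=[-13,45,4] → ·
    (0,2)@(1, 5): e=[15,9,12] → #
    (1,2)@(3, 5): e=[-3,27,12] → ·
    (0,3)@(1, 7): e=[7,9,20] → #
    (1,3)@(3, 7): e=[-11,27,20] → ·
    (0,4)@(1, 9): e=[-1,9,28] → ·
  covered (4 px):
    · · · · · ·
    # # · · · ·
    # · · · · ·
    # · · · · ·
    · · · · · ·
    · · · · · ·
T2:
  2·area = 72  (B↔C swapped to make it positive)
  edge (0, 6)→(12, 7): d=(12,1) right/bottom  bias=-1
  edge (12, 7)→(0, 12): d=(-12,5) right/bottom  bias=-1
  edge (0, 12)→(0, 6): d=(0,-6) top-left  bias=+0
    (0,3)@(1, 7): e=[11,55,6] → #
    (1,3)@(3, 7): e=[9,45,18] → #
    (2,3)@(5, 7): e=[7,35,30] → #
    (3,3)@(7, 7): e=[5,25,42] → #
    (4,3)@(9, 7): e=[3,15,54] → #
    (5,3)@(11, 7): e=[1,5,66] → #
    (0,4)@(1, 9): e=[35,31,6] → #
    (4,4)@(9, 9): e=[27,-9,54] → ·
    (5,4)@(11, 9): e=[25,-19,66] → ·
    (0,5)@(1, 11): e=[59,7,6] → #
    (1,5)@(3, 11): e=[57,-3,18] → ·
    (2,5)@(5, 11): e=[55,-13,30] → ·
  covered (11 px):
    · · · · · ·
    · · · · · ·
    · · · · · ·
    # # # # # #
    # # # # · ·
    # · · · · ·

Answer: [[0,3],[1,3],[2,3],[3,3],[4,3],[5,3],[0,4],[1,4],[2,4],[3,4],[0,5]]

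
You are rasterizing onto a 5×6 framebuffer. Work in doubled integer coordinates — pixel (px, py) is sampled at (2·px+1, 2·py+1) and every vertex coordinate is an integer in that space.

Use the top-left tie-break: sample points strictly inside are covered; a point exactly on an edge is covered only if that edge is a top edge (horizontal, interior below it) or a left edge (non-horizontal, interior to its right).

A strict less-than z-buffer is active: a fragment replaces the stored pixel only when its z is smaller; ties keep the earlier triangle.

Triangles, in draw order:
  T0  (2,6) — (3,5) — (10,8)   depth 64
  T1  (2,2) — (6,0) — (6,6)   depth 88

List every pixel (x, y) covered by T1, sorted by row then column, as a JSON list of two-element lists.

T0:
  2·area = 10
  edge (2, 6)→(3, 5): d=(1,-1) top-left  bias=+0
  edge (3, 5)→(10, 8): d=(7,3) right/bottom  bias=-1
  edge (10, 8)→(2, 6): d=(-8,-2) top-left  bias=+0
    (3,0)@(7, 1): e=[0,-40,50] → ·  [on edge]
    (2,1)@(5, 3): e=[0,-20,30] → ·  [on edge]
    (1,2)@(3, 5): e=[0,0,10] → ·  [on edge]
    (0,3)@(1, 7): e=[0,20,-10] → ·  [on edge]
    (3,3)@(7, 7): e=[6,2,2] → #
    (4,3)@(9, 7): e=[8,-4,6] → ·
    (3,4)@(7, 9): e=[8,16,-14] → ·
  covered (1 px):
    · · · · ·
    · · · · ·
    · · · · ·
    · · · # ·
    · · · · ·
    · · · · ·
T1:
  2·area = 24
  edge (2, 2)→(6, 0): d=(4,-2) top-left  bias=+0
  edge (6, 0)→(6, 6): d=(0,6) right/bottom  bias=-1
  edge (6, 6)→(2, 2): d=(-4,-4) top-left  bias=+0
    (0,0)@(1, 1): e=[-6,30,0] → ·  [on edge]
    (2,0)@(5, 1): e=[2,6,16] → #
    (3,0)@(7, 1): e=[6,-6,24] → ·
    (1,1)@(3, 3): e=[6,18,0] → #  [on edge]
    (3,1)@(7, 3): e=[14,-6,16] → ·
    (1,2)@(3, 5): e=[14,18,-8] → ·
    (2,2)@(5, 5): e=[18,6,0] → #  [on edge]
    (3,2)@(7, 5): e=[22,-6,8] → ·
    (2,3)@(5, 7): e=[26,6,-8] → ·
    (3,3)@(7, 7): e=[30,-6,0] → ·  [on edge]
    (4,4)@(9, 9): e=[42,-18,0] → ·  [on edge]
  covered (4 px):
    · · # · ·
    · # # · ·
    · · # · ·
    · · · · ·
    · · · · ·
    · · · · ·

Final: [[2,0],[1,1],[2,1],[2,2]]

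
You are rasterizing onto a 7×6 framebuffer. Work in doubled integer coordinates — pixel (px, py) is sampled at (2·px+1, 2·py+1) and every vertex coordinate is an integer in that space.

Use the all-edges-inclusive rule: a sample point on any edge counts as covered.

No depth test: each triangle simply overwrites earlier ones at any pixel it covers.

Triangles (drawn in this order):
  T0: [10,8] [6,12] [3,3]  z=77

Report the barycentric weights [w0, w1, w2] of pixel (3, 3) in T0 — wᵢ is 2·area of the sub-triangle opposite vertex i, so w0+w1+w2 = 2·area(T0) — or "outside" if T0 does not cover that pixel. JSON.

T0:
  2·area = 48
  edge (10, 8)→(6, 12): d=(-4,4) inclusive
  edge (6, 12)→(3, 3): d=(-3,-9) inclusive
  edge (3, 3)→(10, 8): d=(7,5) inclusive
    (1,1)@(3, 3): e=[48,0,0] → #  [on edge]
    (2,1)@(5, 3): e=[40,18,-10] → ·
    (1,2)@(3, 5): e=[40,-6,14] → ·
    (2,2)@(5, 5): e=[32,12,4] → #
    (3,2)@(7, 5): e=[24,30,-6] → ·
    (6,2)@(13, 5): e=[0,84,-36] → ·  [on edge]
    (2,3)@(5, 7): e=[24,6,18] → #
    (3,3)@(7, 7): e=[16,24,8] → #
    (4,3)@(9, 7): e=[8,42,-2] → ·
    (5,3)@(11, 7): e=[0,60,-12] → ·  [on edge]
    (2,4)@(5, 9): e=[16,0,32] → #  [on edge]
    (4,4)@(9, 9): e=[0,36,12] → #  [on edge]
    (3,5)@(7, 11): e=[0,12,36] → #  [on edge]
  covered (8 px):
    · · · · · · ·
    · # · · · · ·
    · · # · · · ·
    · · # # · · ·
    · · # # # · ·
    · · · # · · ·

Result: [24,8,16]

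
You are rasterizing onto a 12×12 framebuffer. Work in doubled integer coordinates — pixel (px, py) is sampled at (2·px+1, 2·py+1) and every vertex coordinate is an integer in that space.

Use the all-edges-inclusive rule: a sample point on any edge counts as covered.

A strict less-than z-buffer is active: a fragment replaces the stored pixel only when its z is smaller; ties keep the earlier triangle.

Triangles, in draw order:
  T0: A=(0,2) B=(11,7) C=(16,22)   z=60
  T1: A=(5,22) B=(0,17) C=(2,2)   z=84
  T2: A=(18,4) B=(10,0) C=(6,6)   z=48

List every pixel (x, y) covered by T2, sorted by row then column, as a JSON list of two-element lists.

T0:
  2·area = 140
  edge (0, 2)→(11, 7): d=(11,5) inclusive
  edge (11, 7)→(16, 22): d=(5,15) inclusive
  edge (16, 22)→(0, 2): d=(-16,-20) inclusive
    (4,0)@(9, 1): e=[-56,0,196] → ·  [on edge]
    (0,1)@(1, 3): e=[6,130,4] → █
    (1,1)@(3, 3): e=[-4,100,44] → ·
    (0,2)@(1, 5): e=[28,140,-28] → ·
    (1,2)@(3, 5): e=[18,110,12] → █
    (2,2)@(5, 5): e=[8,80,52] → █
    (3,2)@(7, 5): e=[-2,50,92] → ·
    (1,3)@(3, 7): e=[40,120,-20] → ·
    (2,3)@(5, 7): e=[30,90,20] → █
    (3,3)@(7, 7): e=[20,60,60] → █
    (4,3)@(9, 7): e=[10,30,100] → █
    (5,3)@(11, 7): e=[0,0,140] → █  [on edge]
    (6,6)@(13, 13): e=[56,0,84] → █  [on edge]
    (7,9)@(15, 19): e=[112,0,28] → █  [on edge]
  covered (19 px):
    · · · · · · · · · · · ·
    █ · · · · · · · · · · ·
    · █ █ · · · · · · · · ·
    · · █ █ █ █ · · · · · ·
    · · · █ █ █ · · · · · ·
    · · · · █ █ · · · · · ·
    · · · · █ █ █ · · · · ·
    · · · · · █ █ · · · · ·
    · · · · · · █ · · · · ·
    · · · · · · · █ · · · ·
    · · · · · · · · · · · ·
    · · · · · · · · · · · ·
T1:
  2·area = 85
  edge (5, 22)→(0, 17): d=(-5,-5) inclusive
  edge (0, 17)→(2, 2): d=(2,-15) inclusive
  edge (2, 2)→(5, 22): d=(3,20) inclusive
    (1,4)@(3, 9): e=[55,29,1] → █
    (2,4)@(5, 9): e=[65,59,-39] → ·
    (0,5)@(1, 11): e=[35,3,47] → █
    (2,5)@(5, 11): e=[55,63,-33] → ·
    (0,6)@(1, 13): e=[25,7,53] → █
    (2,6)@(5, 13): e=[45,67,-27] → ·
    (0,7)@(1, 15): e=[15,11,59] → █
    (2,7)@(5, 15): e=[35,71,-21] → ·
    (0,8)@(1, 17): e=[5,15,65] → █
    (2,8)@(5, 17): e=[25,75,-15] → ·
    (0,9)@(1, 19): e=[-5,19,71] → ·
    (1,9)@(3, 19): e=[5,49,31] → █
  covered (10 px):
    · · · · · · · · · · · ·
    · · · · · · · · · · · ·
    · · · · · · · · · · · ·
    · · · · · · · · · · · ·
    · █ · · · · · · · · · ·
    █ █ · · · · · · · · · ·
    █ █ · · · · · · · · · ·
    █ █ · · · · · · · · · ·
    █ █ · · · · · · · · · ·
    · █ · · · · · · · · · ·
    · · · · · · · · · · · ·
    · · · · · · · · · · · ·
T2:
  2·area = 64  (B↔C swapped to make it positive)
  edge (18, 4)→(6, 6): d=(-12,2) inclusive
  edge (6, 6)→(10, 0): d=(4,-6) inclusive
  edge (10, 0)→(18, 4): d=(8,4) inclusive
    (5,0)@(11, 1): e=[50,10,4] → █
    (6,0)@(13, 1): e=[46,22,-4] → ·
    (4,1)@(9, 3): e=[30,6,28] → █
    (6,1)@(13, 3): e=[22,30,12] → █
    (7,1)@(15, 3): e=[18,42,4] → █
    (8,1)@(17, 3): e=[14,54,-4] → ·
    (3,2)@(7, 5): e=[10,2,52] → █
    (6,2)@(13, 5): e=[-2,38,28] → ·
    (7,2)@(15, 5): e=[-6,50,20] → ·
    (3,3)@(7, 7): e=[-14,10,68] → ·
    (4,3)@(9, 7): e=[-18,22,60] → ·
    (5,3)@(11, 7): e=[-22,34,52] → ·
  covered (8 px):
    · · · · · █ · · · · · ·
    · · · · █ █ █ █ · · · ·
    · · · █ █ █ · · · · · ·
    · · · · · · · · · · · ·
    · · · · · · · · · · · ·
    · · · · · · · · · · · ·
    · · · · · · · · · · · ·
    · · · · · · · · · · · ·
    · · · · · · · · · · · ·
    · · · · · · · · · · · ·
    · · · · · · · · · · · ·
    · · · · · · · · · · · ·

Answer: [[5,0],[4,1],[5,1],[6,1],[7,1],[3,2],[4,2],[5,2]]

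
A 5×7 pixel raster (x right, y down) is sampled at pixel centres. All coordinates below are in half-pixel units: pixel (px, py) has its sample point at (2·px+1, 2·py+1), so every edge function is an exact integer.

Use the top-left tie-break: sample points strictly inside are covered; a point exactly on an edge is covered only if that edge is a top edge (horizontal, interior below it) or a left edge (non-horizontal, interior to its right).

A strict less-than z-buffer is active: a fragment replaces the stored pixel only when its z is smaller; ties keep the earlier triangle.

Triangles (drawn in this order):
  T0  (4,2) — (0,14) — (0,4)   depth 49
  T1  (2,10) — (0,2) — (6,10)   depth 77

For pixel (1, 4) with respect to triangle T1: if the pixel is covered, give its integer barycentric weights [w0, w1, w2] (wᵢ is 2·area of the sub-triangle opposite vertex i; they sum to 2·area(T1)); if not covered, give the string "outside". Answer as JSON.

T0:
  2·area = 40
  edge (4, 2)→(0, 14): d=(-4,12) right/bottom  bias=-1
  edge (0, 14)→(0, 4): d=(0,-10) top-left  bias=+0
  edge (0, 4)→(4, 2): d=(4,-2) top-left  bias=+0
    (1,1)@(3, 3): e=[8,30,2] → #
    (2,1)@(5, 3): e=[-16,50,6] → ·
    (0,2)@(1, 5): e=[24,10,6] → #
    (1,2)@(3, 5): e=[0,30,10] → ·  [on edge]
    (0,3)@(1, 7): e=[16,10,14] → #
    (1,3)@(3, 7): e=[-8,30,18] → ·
    (0,4)@(1, 9): e=[8,10,22] → #
    (1,4)@(3, 9): e=[-16,30,26] → ·
    (0,5)@(1, 11): e=[0,10,30] → ·  [on edge]
  covered (4 px):
    · · · · ·
    · # · · ·
    # · · · ·
    # · · · ·
    # · · · ·
    · · · · ·
    · · · · ·
T1:
  2·area = 32
  edge (2, 10)→(0, 2): d=(-2,-8) top-left  bias=+0
  edge (0, 2)→(6, 10): d=(6,8) right/bottom  bias=-1
  edge (6, 10)→(2, 10): d=(-4,0) right/bottom  bias=-1
    (0,2)@(1, 5): e=[2,10,20] → #
    (1,2)@(3, 5): e=[18,-6,20] → ·
    (0,3)@(1, 7): e=[-2,22,12] → ·
    (1,3)@(3, 7): e=[14,6,12] → #
    (2,3)@(5, 7): e=[30,-10,12] → ·
    (1,4)@(3, 9): e=[10,18,4] → #
    (2,4)@(5, 9): e=[26,2,4] → #
    (3,4)@(7, 9): e=[42,-14,4] → ·
    (1,5)@(3, 11): e=[6,30,-4] → ·
    (2,5)@(5, 11): e=[22,14,-4] → ·
  covered (4 px):
    · · · · ·
    · · · · ·
    # · · · ·
    · # · · ·
    · # # · ·
    · · · · ·
    · · · · ·

Result: [18,4,10]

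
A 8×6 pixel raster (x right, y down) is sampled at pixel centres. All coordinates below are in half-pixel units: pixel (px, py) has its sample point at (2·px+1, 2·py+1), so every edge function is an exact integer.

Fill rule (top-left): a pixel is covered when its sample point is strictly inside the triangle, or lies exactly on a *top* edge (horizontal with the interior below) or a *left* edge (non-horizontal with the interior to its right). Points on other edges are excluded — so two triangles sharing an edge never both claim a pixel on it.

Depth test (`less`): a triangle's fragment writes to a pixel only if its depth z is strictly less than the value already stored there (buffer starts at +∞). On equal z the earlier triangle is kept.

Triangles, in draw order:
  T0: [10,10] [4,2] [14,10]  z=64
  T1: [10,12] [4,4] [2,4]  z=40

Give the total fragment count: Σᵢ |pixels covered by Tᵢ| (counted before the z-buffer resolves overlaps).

T0:
  2·area = 32
  edge (10, 10)→(4, 2): d=(-6,-8) top-left  bias=+0
  edge (4, 2)→(14, 10): d=(10,8) right/bottom  bias=-1
  edge (14, 10)→(10, 10): d=(-4,0) right/bottom  bias=-1
    (2,1)@(5, 3): e=[2,2,28] → █
    (3,1)@(7, 3): e=[18,-14,28] → ·
    (2,2)@(5, 5): e=[-10,22,20] → ·
    (3,2)@(7, 5): e=[6,6,20] → █
    (4,2)@(9, 5): e=[22,-10,20] → ·
    (3,3)@(7, 7): e=[-6,26,12] → ·
    (4,3)@(9, 7): e=[10,10,12] → █
    (5,3)@(11, 7): e=[26,-6,12] → ·
    (4,4)@(9, 9): e=[-2,30,4] → ·
    (5,4)@(11, 9): e=[14,14,4] → █
    (6,4)@(13, 9): e=[30,-2,4] → ·
    (5,5)@(11, 11): e=[2,34,-4] → ·
  covered (4 px):
    · · · · · · · ·
    · · █ · · · · ·
    · · · █ · · · ·
    · · · · █ · · ·
    · · · · · █ · ·
    · · · · · · · ·
T1:
  2·area = 16  (B↔C swapped to make it positive)
  edge (10, 12)→(2, 4): d=(-8,-8) top-left  bias=+0
  edge (2, 4)→(4, 4): d=(2,0) top-left  bias=+0
  edge (4, 4)→(10, 12): d=(6,8) right/bottom  bias=-1
    (0,1)@(1, 3): e=[0,-2,18] → ·  [on edge]
    (1,2)@(3, 5): e=[0,2,14] → █  [on edge]
    (2,2)@(5, 5): e=[16,2,-2] → ·
    (1,3)@(3, 7): e=[-16,6,26] → ·
    (2,3)@(5, 7): e=[0,6,10] → █  [on edge]
    (3,3)@(7, 7): e=[16,6,-6] → ·
    (2,4)@(5, 9): e=[-16,10,22] → ·
    (3,4)@(7, 9): e=[0,10,6] → █  [on edge]
    (4,4)@(9, 9): e=[16,10,-10] → ·
    (3,5)@(7, 11): e=[-16,14,18] → ·
    (4,5)@(9, 11): e=[0,14,2] → █  [on edge]
    (5,5)@(11, 11): e=[16,14,-14] → ·
  covered (4 px):
    · · · · · · · ·
    · · · · · · · ·
    · █ · · · · · ·
    · · █ · · · · ·
    · · · █ · · · ·
    · · · · █ · · ·

Final: 8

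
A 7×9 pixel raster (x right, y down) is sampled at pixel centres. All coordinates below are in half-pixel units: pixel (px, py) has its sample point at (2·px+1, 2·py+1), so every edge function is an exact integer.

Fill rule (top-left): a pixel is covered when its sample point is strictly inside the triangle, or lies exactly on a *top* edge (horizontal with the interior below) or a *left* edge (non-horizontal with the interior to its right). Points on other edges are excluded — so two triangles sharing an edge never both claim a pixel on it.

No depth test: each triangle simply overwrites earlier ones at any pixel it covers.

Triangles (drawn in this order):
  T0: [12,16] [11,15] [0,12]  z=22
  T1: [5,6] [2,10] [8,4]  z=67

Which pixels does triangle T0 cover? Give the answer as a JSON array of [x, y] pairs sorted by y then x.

T0:
  2·area = 8  (B↔C swapped to make it positive)
  edge (12, 16)→(0, 12): d=(-12,-4) top-left  bias=+0
  edge (0, 12)→(11, 15): d=(11,3) right/bottom  bias=-1
  edge (11, 15)→(12, 16): d=(1,1) right/bottom  bias=-1
    (0,2)@(1, 5): e=[88,-80,0] → .  [on edge]
    (1,3)@(3, 7): e=[72,-64,0] → .  [on edge]
    (2,4)@(5, 9): e=[56,-48,0] → .  [on edge]
    (3,5)@(7, 11): e=[40,-32,0] → .  [on edge]
    (1,6)@(3, 13): e=[0,2,6] → X  [on edge]
    (2,6)@(5, 13): e=[8,-4,4] → .
    (4,6)@(9, 13): e=[24,-16,0] → .  [on edge]
    (1,7)@(3, 15): e=[-24,24,8] → .
    (4,7)@(9, 15): e=[0,6,2] → X  [on edge]
    (5,7)@(11, 15): e=[8,0,0] → .  [on edge]
    (4,8)@(9, 17): e=[-24,28,4] → .
    (6,8)@(13, 17): e=[-8,16,0] → .  [on edge]
  covered (2 px):
    . . . . . . .
    . . . . . . .
    . . . . . . .
    . . . . . . .
    . . . . . . .
    . . . . . . .
    . X . . . . .
    . . . . X . .
    . . . . . . .
T1:
  2·area = 6  (B↔C swapped to make it positive)
  edge (5, 6)→(8, 4): d=(3,-2) top-left  bias=+0
  edge (8, 4)→(2, 10): d=(-6,6) right/bottom  bias=-1
  edge (2, 10)→(5, 6): d=(3,-4) top-left  bias=+0
    (5,0)@(11, 1): e=[-3,0,9] → .  [on edge]
    (4,1)@(9, 3): e=[-1,0,7] → .  [on edge]
    (3,2)@(7, 5): e=[1,0,5] → .  [on edge]
    (2,3)@(5, 7): e=[3,0,3] → .  [on edge]
    (1,4)@(3, 9): e=[5,0,1] → .  [on edge]
    (0,5)@(1, 11): e=[7,0,-1] → .  [on edge]
  covered (0 px):
    . . . . . . .
    . . . . . . .
    . . . . . . .
    . . . . . . .
    . . . . . . .
    . . . . . . .
    . . . . . . .
    . . . . . . .
    . . . . . . .

Result: [[1,6],[4,7]]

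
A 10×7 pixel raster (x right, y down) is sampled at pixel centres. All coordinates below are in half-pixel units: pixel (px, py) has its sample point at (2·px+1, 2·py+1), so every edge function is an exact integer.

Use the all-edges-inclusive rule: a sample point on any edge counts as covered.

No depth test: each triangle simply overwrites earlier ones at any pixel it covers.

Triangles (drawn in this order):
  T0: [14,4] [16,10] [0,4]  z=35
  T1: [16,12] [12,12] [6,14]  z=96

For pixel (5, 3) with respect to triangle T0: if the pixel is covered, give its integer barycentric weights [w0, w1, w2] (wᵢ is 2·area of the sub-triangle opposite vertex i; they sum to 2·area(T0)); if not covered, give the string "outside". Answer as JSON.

T0:
  2·area = 84
  edge (14, 4)→(16, 10): d=(2,6) inclusive
  edge (16, 10)→(0, 4): d=(-16,-6) inclusive
  edge (0, 4)→(14, 4): d=(14,0) inclusive
    (6,0)@(13, 1): e=[0,126,-42] → ·  [on edge]
    (1,2)@(3, 5): e=[68,2,14] → #
    (2,2)@(5, 5): e=[56,14,14] → #
    (3,2)@(7, 5): e=[44,26,14] → #
    (4,2)@(9, 5): e=[32,38,14] → #
    (5,2)@(11, 5): e=[20,50,14] → #
    (6,2)@(13, 5): e=[8,62,14] → #
    (7,2)@(15, 5): e=[-4,74,14] → ·
    (1,3)@(3, 7): e=[72,-30,42] → ·
    (2,3)@(5, 7): e=[60,-18,42] → ·
    (3,3)@(7, 7): e=[48,-6,42] → ·
    (4,3)@(9, 7): e=[36,6,42] → #
    (7,3)@(15, 7): e=[0,42,42] → #  [on edge]
    (8,6)@(17, 13): e=[0,-42,126] → ·  [on edge]
  covered (11 px):
    · · · · · · · · · ·
    · · · · · · · · · ·
    · # # # # # # · · ·
    · · · · # # # # · ·
    · · · · · · · # · ·
    · · · · · · · · · ·
    · · · · · · · · · ·
T1:
  2·area = 8  (B↔C swapped to make it positive)
  edge (16, 12)→(6, 14): d=(-10,2) inclusive
  edge (6, 14)→(12, 12): d=(6,-2) inclusive
  edge (12, 12)→(16, 12): d=(4,0) inclusive
    (7,5)@(15, 11): e=[12,0,-4] → ·  [on edge]
    (4,6)@(9, 13): e=[4,0,4] → #  [on edge]
    (5,6)@(11, 13): e=[0,4,4] → #  [on edge]
    (6,6)@(13, 13): e=[-4,8,4] → ·
  covered (2 px):
    · · · · · · · · · ·
    · · · · · · · · · ·
    · · · · · · · · · ·
    · · · · · · · · · ·
    · · · · · · · · · ·
    · · · · · · · · · ·
    · · · · # # · · · ·

Result: [18,42,24]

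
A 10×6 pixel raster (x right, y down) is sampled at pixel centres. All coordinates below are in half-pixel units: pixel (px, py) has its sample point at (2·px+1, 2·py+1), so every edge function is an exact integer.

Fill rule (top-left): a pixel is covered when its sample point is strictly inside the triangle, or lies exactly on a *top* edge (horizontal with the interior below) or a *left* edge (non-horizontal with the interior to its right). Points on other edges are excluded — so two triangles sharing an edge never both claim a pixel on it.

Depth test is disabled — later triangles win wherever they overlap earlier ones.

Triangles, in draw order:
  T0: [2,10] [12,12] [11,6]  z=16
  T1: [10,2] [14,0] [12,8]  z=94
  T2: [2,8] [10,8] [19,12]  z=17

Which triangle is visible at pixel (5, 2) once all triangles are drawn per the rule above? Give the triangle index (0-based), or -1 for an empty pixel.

T0:
  2·area = 58  (B↔C swapped to make it positive)
  edge (2, 10)→(11, 6): d=(9,-4) top-left  bias=+0
  edge (11, 6)→(12, 12): d=(1,6) right/bottom  bias=-1
  edge (12, 12)→(2, 10): d=(-10,-2) top-left  bias=+0
    (4,3)@(9, 7): e=[1,13,44] → █
    (5,3)@(11, 7): e=[9,1,48] → █
    (6,3)@(13, 7): e=[17,-11,52] → ·
    (2,4)@(5, 9): e=[3,39,16] → █
    (3,4)@(7, 9): e=[11,27,20] → █
    (6,4)@(13, 9): e=[35,-9,32] → ·
    (2,5)@(5, 11): e=[21,41,-4] → ·
    (3,5)@(7, 11): e=[29,29,0] → █  [on edge]
    (6,5)@(13, 11): e=[53,-7,12] → ·
  covered (9 px):
    · · · · · · · · · ·
    · · · · · · · · · ·
    · · · · · · · · · ·
    · · · · █ █ · · · ·
    · · █ █ █ █ · · · ·
    · · · █ █ █ · · · ·
T1:
  2·area = 28
  edge (10, 2)→(14, 0): d=(4,-2) top-left  bias=+0
  edge (14, 0)→(12, 8): d=(-2,8) right/bottom  bias=-1
  edge (12, 8)→(10, 2): d=(-2,-6) top-left  bias=+0
    (6,0)@(13, 1): e=[2,6,20] → █
    (7,0)@(15, 1): e=[6,-10,32] → ·
    (5,1)@(11, 3): e=[6,18,4] → █
    (7,1)@(15, 3): e=[14,-14,28] → ·
    (5,2)@(11, 5): e=[14,14,0] → █  [on edge]
    (6,2)@(13, 5): e=[18,-2,12] → ·
    (5,3)@(11, 7): e=[22,10,-4] → ·
    (6,5)@(13, 11): e=[42,-14,0] → ·  [on edge]
  covered (4 px):
    · · · · · · █ · · ·
    · · · · · █ █ · · ·
    · · · · · █ · · · ·
    · · · · · · · · · ·
    · · · · · · · · · ·
    · · · · · · · · · ·
T2:
  2·area = 32
  edge (2, 8)→(10, 8): d=(8,0) top-left  bias=+0
  edge (10, 8)→(19, 12): d=(9,4) right/bottom  bias=-1
  edge (19, 12)→(2, 8): d=(-17,-4) top-left  bias=+0
    (3,4)@(7, 9): e=[8,21,3] → █
    (4,4)@(9, 9): e=[8,13,11] → █
    (5,4)@(11, 9): e=[8,5,19] → █
    (6,4)@(13, 9): e=[8,-3,27] → ·
    (3,5)@(7, 11): e=[24,39,-31] → ·
    (4,5)@(9, 11): e=[24,31,-23] → ·
    (5,5)@(11, 11): e=[24,23,-15] → ·
    (7,5)@(15, 11): e=[24,7,1] → █
    (8,5)@(17, 11): e=[24,-1,9] → ·
  covered (4 px):
    · · · · · · · · · ·
    · · · · · · · · · ·
    · · · · · · · · · ·
    · · · · · · · · · ·
    · · · █ █ █ · · · ·
    · · · · · · · █ · ·

Z-buffer (winner per pixel, '.' = empty):
  . . . . . . 1 . . .
  . . . . . 1 1 . . .
  . . . . . 1 . . . .
  . . . . 0 0 . . . .
  . . 0 2 2 2 . . . .
  . . . 0 0 0 . 2 . .

Final: 1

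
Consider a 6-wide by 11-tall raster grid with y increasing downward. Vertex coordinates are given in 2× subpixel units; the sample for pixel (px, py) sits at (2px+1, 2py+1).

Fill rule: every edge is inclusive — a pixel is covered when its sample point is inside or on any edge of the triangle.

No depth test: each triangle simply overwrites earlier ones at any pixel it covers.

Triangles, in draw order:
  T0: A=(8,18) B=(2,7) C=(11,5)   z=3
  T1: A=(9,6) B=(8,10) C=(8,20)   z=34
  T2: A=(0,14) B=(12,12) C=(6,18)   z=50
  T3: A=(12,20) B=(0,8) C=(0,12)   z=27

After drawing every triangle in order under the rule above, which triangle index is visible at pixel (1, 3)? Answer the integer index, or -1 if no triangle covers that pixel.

T0:
  2·area = 111
  edge (8, 18)→(2, 7): d=(-6,-11) inclusive
  edge (2, 7)→(11, 5): d=(9,-2) inclusive
  edge (11, 5)→(8, 18): d=(-3,13) inclusive
    (5,2)@(11, 5): e=[111,0,0] → █  [on edge]
    (1,3)@(3, 7): e=[11,2,98] → █
    (2,3)@(5, 7): e=[33,6,72] → █
    (3,3)@(7, 7): e=[55,10,46] → █
    (4,3)@(9, 7): e=[77,14,20] → █
    (5,3)@(11, 7): e=[99,18,-6] → ·
    (1,4)@(3, 9): e=[-1,20,92] → ·
    (2,4)@(5, 9): e=[21,24,66] → █
    (5,4)@(11, 9): e=[87,36,-12] → ·
    (2,5)@(5, 11): e=[9,42,60] → █
    (5,5)@(11, 11): e=[75,54,-18] → ·
    (2,6)@(5, 13): e=[-3,60,54] → ·
  covered (14 px):
    · · · · · ·
    · · · · · ·
    · · · · · █
    · █ █ █ █ ·
    · · █ █ █ ·
    · · █ █ █ ·
    · · · █ █ ·
    · · · █ · ·
    · · · · · ·
    · · · · · ·
    · · · · · ·
T1:
  2·area = 10  (B↔C swapped to make it positive)
  edge (9, 6)→(8, 20): d=(-1,14) inclusive
  edge (8, 20)→(8, 10): d=(0,-10) inclusive
  edge (8, 10)→(9, 6): d=(1,-4) inclusive
  covered (0 px):
    · · · · · ·
    · · · · · ·
    · · · · · ·
    · · · · · ·
    · · · · · ·
    · · · · · ·
    · · · · · ·
    · · · · · ·
    · · · · · ·
    · · · · · ·
    · · · · · ·
T2:
  2·area = 60
  edge (0, 14)→(12, 12): d=(12,-2) inclusive
  edge (12, 12)→(6, 18): d=(-6,6) inclusive
  edge (6, 18)→(0, 14): d=(-6,-4) inclusive
    (3,6)@(7, 13): e=[2,24,34] → █
    (4,6)@(9, 13): e=[6,12,42] → █
    (5,6)@(11, 13): e=[10,0,50] → █  [on edge]
    (1,7)@(3, 15): e=[18,36,6] → █
    (2,7)@(5, 15): e=[22,24,14] → █
    (4,7)@(9, 15): e=[30,0,30] → █  [on edge]
    (5,7)@(11, 15): e=[34,-12,38] → ·
    (1,8)@(3, 17): e=[42,24,-6] → ·
    (2,8)@(5, 17): e=[46,12,2] → █
    (3,8)@(7, 17): e=[50,0,10] → █  [on edge]
    (4,8)@(9, 17): e=[54,-12,18] → ·
    (2,9)@(5, 19): e=[70,0,-10] → ·  [on edge]
    (1,10)@(3, 21): e=[90,0,-30] → ·  [on edge]
  covered (9 px):
    · · · · · ·
    · · · · · ·
    · · · · · ·
    · · · · · ·
    · · · · · ·
    · · · · · ·
    · · · █ █ █
    · █ █ █ █ ·
    · · █ █ · ·
    · · · · · ·
    · · · · · ·
T3:
  2·area = 48  (B↔C swapped to make it positive)
  edge (12, 20)→(0, 12): d=(-12,-8) inclusive
  edge (0, 12)→(0, 8): d=(0,-4) inclusive
  edge (0, 8)→(12, 20): d=(12,12) inclusive
    (0,4)@(1, 9): e=[44,4,0] → █  [on edge]
    (1,4)@(3, 9): e=[60,12,-24] → ·
    (0,5)@(1, 11): e=[20,4,24] → █
    (1,5)@(3, 11): e=[36,12,0] → █  [on edge]
    (2,5)@(5, 11): e=[52,20,-24] → ·
    (0,6)@(1, 13): e=[-4,4,48] → ·
    (1,6)@(3, 13): e=[12,12,24] → █
    (2,6)@(5, 13): e=[28,20,0] → █  [on edge]
    (3,6)@(7, 13): e=[44,28,-24] → ·
    (1,7)@(3, 15): e=[-12,12,48] → ·
    (2,7)@(5, 15): e=[4,20,24] → █
    (3,7)@(7, 15): e=[20,28,0] → █  [on edge]
    (4,8)@(9, 17): e=[12,36,0] → █  [on edge]
    (5,9)@(11, 19): e=[4,44,0] → █  [on edge]
  covered (9 px):
    · · · · · ·
    · · · · · ·
    · · · · · ·
    · · · · · ·
    █ · · · · ·
    █ █ · · · ·
    · █ █ · · ·
    · · █ █ · ·
    · · · · █ ·
    · · · · · █
    · · · · · ·

Z-buffer (winner per pixel, '.' = empty):
  . . . . . .
  . . . . . .
  . . . . . 0
  . 0 0 0 0 .
  3 . 0 0 0 .
  3 3 0 0 0 .
  . 3 3 2 2 2
  . 2 3 3 2 .
  . . 2 2 3 .
  . . . . . 3
  . . . . . .

Final: 0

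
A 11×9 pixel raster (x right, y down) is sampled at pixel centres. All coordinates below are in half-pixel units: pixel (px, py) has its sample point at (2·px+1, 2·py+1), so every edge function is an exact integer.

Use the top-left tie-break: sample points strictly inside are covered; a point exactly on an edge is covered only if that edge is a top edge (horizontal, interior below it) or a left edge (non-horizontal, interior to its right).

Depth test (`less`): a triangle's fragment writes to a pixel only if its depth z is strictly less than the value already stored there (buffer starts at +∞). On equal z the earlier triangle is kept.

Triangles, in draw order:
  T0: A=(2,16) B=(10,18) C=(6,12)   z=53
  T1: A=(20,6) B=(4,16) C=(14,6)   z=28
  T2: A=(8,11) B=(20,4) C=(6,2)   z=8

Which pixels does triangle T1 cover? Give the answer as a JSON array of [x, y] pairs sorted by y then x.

T0:
  2·area = 40  (B↔C swapped to make it positive)
  edge (2, 16)→(6, 12): d=(4,-4) top-left  bias=+0
  edge (6, 12)→(10, 18): d=(4,6) right/bottom  bias=-1
  edge (10, 18)→(2, 16): d=(-8,-2) top-left  bias=+0
    (8,0)@(17, 1): e=[0,-110,150] → ·  [on edge]
    (7,1)@(15, 3): e=[0,-90,130] → ·  [on edge]
    (6,2)@(13, 5): e=[0,-70,110] → ·  [on edge]
    (5,3)@(11, 7): e=[0,-50,90] → ·  [on edge]
    (4,4)@(9, 9): e=[0,-30,70] → ·  [on edge]
    (3,5)@(7, 11): e=[0,-10,50] → ·  [on edge]
    (2,6)@(5, 13): e=[0,10,30] → #  [on edge]
    (3,6)@(7, 13): e=[8,-2,34] → ·
    (1,7)@(3, 15): e=[0,30,10] → #  [on edge]
    (3,7)@(7, 15): e=[16,6,18] → #
    (4,7)@(9, 15): e=[24,-6,22] → ·
    (0,8)@(1, 17): e=[0,50,-10] → ·  [on edge]
  covered (6 px):
    · · · · · · · · · · ·
    · · · · · · · · · · ·
    · · · · · · · · · · ·
    · · · · · · · · · · ·
    · · · · · · · · · · ·
    · · · · · · · · · · ·
    · · # · · · · · · · ·
    · # # # · · · · · · ·
    · · · # # · · · · · ·
T1:
  2·area = 60
  edge (20, 6)→(4, 16): d=(-16,10) right/bottom  bias=-1
  edge (4, 16)→(14, 6): d=(10,-10) top-left  bias=+0
  edge (14, 6)→(20, 6): d=(6,0) top-left  bias=+0
    (9,0)@(19, 1): e=[90,0,-30] → ·  [on edge]
    (8,1)@(17, 3): e=[78,0,-18] → ·  [on edge]
    (7,2)@(15, 5): e=[66,0,-6] → ·  [on edge]
    (6,3)@(13, 7): e=[54,0,6] → #  [on edge]
    (7,3)@(15, 7): e=[34,20,6] → #
    (8,3)@(17, 7): e=[14,40,6] → #
    (9,3)@(19, 7): e=[-6,60,6] → ·
    (5,4)@(11, 9): e=[42,0,18] → #  [on edge]
    (8,4)@(17, 9): e=[-18,60,18] → ·
    (4,5)@(9, 11): e=[30,0,30] → #  [on edge]
    (6,5)@(13, 11): e=[-10,40,30] → ·
    (7,5)@(15, 11): e=[-30,60,30] → ·
    (3,6)@(7, 13): e=[18,0,42] → #  [on edge]
    (2,7)@(5, 15): e=[6,0,54] → #  [on edge]
    (1,8)@(3, 17): e=[-6,0,66] → ·  [on edge]
  covered (10 px):
    · · · · · · · · · · ·
    · · · · · · · · · · ·
    · · · · · · · · · · ·
    · · · · · · # # # · ·
    · · · · · # # # · · ·
    · · · · # # · · · · ·
    · · · # · · · · · · ·
    · · # · · · · · · · ·
    · · · · · · · · · · ·
T2:
  2·area = 122  (B↔C swapped to make it positive)
  edge (8, 11)→(6, 2): d=(-2,-9) top-left  bias=+0
  edge (6, 2)→(20, 4): d=(14,2) right/bottom  bias=-1
  edge (20, 4)→(8, 11): d=(-12,7) right/bottom  bias=-1
    (3,1)@(7, 3): e=[7,12,103] → #
    (4,1)@(9, 3): e=[25,8,89] → #
    (5,1)@(11, 3): e=[43,4,75] → #
    (6,1)@(13, 3): e=[61,0,61] → ·  [on edge]
    (3,2)@(7, 5): e=[3,40,79] → #
    (6,2)@(13, 5): e=[57,28,37] → #
    (7,2)@(15, 5): e=[75,24,23] → #
    (8,2)@(17, 5): e=[93,20,9] → #
    (9,2)@(19, 5): e=[111,16,-5] → ·
    (3,3)@(7, 7): e=[-1,68,55] → ·
    (4,3)@(9, 7): e=[17,64,41] → #
    (7,3)@(15, 7): e=[71,52,-1] → ·
  covered (14 px):
    · · · · · · · · · · ·
    · · · # # # · · · · ·
    · · · # # # # # # · ·
    · · · · # # # · · · ·
    · · · · # # · · · · ·
    · · · · · · · · · · ·
    · · · · · · · · · · ·
    · · · · · · · · · · ·
    · · · · · · · · · · ·

Final: [[6,3],[7,3],[8,3],[5,4],[6,4],[7,4],[4,5],[5,5],[3,6],[2,7]]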